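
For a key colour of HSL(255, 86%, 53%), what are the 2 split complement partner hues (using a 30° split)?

45° and 105°

Split-complementary hues sit 30° either side of the complement.
Complement of 255°: 255 + 180 = 435 → 435 − 360 = 75°
75 − 30 = 45°
75 + 30 = 105°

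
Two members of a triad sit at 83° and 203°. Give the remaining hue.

A triad spaces three hues 120° apart.
The full set is {83°, 203°, 323°}.

323°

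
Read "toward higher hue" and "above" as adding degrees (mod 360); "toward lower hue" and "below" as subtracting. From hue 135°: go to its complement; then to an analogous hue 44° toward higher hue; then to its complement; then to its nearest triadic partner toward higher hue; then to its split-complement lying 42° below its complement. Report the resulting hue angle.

77°

+180° (complement): 135 + 180 = 315°
+44° (analog 44° ↑): 315 + 44 = 359°
+180° (complement): 359 + 180 = 539 → 539 − 360 = 179°
+120° (triadic ↑): 179 + 120 = 299°
+138° (split-comp 42° ↓): 299 + 138 = 437 → 437 − 360 = 77°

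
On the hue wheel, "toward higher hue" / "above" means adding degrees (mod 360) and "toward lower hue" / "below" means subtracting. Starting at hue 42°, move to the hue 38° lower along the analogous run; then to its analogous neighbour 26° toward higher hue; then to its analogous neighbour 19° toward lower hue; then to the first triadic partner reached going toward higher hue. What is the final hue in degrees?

analog 38° ↓ −38°: 42 − 38 = 4°
analog 26° ↑ +26°: 4 + 26 = 30°
analog 19° ↓ −19°: 30 − 19 = 11°
triadic ↑ +120°: 11 + 120 = 131°

131°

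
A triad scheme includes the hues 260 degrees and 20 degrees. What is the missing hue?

140°

A triad places three hues 120° apart.
The full set through 20° is {20°, 140°, 260°}.
Given {20°, 260°}, the missing hue is 140°.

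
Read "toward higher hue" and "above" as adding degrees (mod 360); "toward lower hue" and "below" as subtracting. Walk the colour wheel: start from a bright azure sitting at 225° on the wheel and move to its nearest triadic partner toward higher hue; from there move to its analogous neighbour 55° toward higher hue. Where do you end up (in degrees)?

40°

225 + 120 = 345°   (triadic ↑)
345 + 55 = 400 → 400 − 360 = 40°   (analog 55° ↑)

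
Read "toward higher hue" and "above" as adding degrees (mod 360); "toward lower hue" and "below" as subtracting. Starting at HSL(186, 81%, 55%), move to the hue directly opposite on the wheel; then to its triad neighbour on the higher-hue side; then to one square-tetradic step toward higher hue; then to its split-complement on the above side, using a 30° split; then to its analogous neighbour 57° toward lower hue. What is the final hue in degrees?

complement +180°: 186 + 180 = 366 → 366 − 360 = 6°
triadic ↑ +120°: 6 + 120 = 126°
square ↑ +90°: 126 + 90 = 216°
split-comp 30° ↑ +210°: 216 + 210 = 426 → 426 − 360 = 66°
analog 57° ↓ −57°: 66 − 57 = 9°

9°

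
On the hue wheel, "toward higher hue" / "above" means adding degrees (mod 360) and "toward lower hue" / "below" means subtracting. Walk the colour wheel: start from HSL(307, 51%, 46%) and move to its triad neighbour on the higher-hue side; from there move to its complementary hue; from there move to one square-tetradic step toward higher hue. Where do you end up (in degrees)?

+120° (triadic ↑): 307 + 120 = 427 → 427 − 360 = 67°
+180° (complement): 67 + 180 = 247°
+90° (square ↑): 247 + 90 = 337°

337°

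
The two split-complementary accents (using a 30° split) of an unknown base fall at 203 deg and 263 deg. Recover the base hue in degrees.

The accents sit 30° either side of the complement, so the complement is their short-arc midpoint on the wheel.
Short-arc midpoint of 203° and 263°: 233°.
Base is 180° from the complement: 233 − 180 = 53°

53°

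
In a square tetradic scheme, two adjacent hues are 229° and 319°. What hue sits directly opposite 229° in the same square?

A square tetradic scheme places four hues 90° apart; opposite corners are 180° apart.
229 + 180 = 409 → 409 − 360 = 49°

49°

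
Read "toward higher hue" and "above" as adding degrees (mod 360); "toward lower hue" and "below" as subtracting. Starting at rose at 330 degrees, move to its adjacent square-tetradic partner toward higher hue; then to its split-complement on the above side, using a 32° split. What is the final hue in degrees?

330 + 90 = 420 → 420 − 360 = 60°   (square ↑)
60 + 212 = 272°   (split-comp 32° ↑)

272°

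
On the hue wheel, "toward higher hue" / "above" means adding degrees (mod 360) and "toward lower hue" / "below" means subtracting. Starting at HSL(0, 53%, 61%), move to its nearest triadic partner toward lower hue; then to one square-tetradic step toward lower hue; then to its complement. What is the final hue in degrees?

triadic ↓ −120°: 0 − 120 = -120 → -120 + 360 = 240°
square ↓ −90°: 240 − 90 = 150°
complement +180°: 150 + 180 = 330°

330°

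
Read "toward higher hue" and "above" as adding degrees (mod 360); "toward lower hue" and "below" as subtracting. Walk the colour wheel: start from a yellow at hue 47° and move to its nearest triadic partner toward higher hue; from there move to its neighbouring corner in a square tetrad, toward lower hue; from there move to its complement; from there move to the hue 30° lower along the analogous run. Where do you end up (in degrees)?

+120° (triadic ↑): 47 + 120 = 167°
−90° (square ↓): 167 − 90 = 77°
+180° (complement): 77 + 180 = 257°
−30° (analog 30° ↓): 257 − 30 = 227°

227°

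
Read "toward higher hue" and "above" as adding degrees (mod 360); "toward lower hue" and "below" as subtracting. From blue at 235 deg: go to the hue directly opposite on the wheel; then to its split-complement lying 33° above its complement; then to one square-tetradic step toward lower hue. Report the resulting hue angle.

complement +180°: 235 + 180 = 415 → 415 − 360 = 55°
split-comp 33° ↑ +213°: 55 + 213 = 268°
square ↓ −90°: 268 − 90 = 178°

178°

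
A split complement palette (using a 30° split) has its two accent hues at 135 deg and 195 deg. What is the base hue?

The accents sit 30° either side of the complement, so the complement is their short-arc midpoint on the wheel.
Short-arc midpoint of 135° and 195°: 165°.
Base is 180° from the complement: 165 − 180 = -15 → -15 + 360 = 345°

345°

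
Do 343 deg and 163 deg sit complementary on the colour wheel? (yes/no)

Angular distance: |343 − 163| = 180 = 180°.
Complementary requires 180°.

yes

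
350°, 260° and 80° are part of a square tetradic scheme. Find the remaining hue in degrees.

A square tetradic scheme places four hues every 90°.
The full set through 80° is {80°, 170°, 260°, 350°}.
Given {80°, 260°, 350°}, the missing hue is 170°.

170°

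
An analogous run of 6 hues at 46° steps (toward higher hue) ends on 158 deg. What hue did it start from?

5 steps of 46° (toward higher hue) give a net shift of +230°.
Start = end − shift: 158 − 230 = -72 → -72 + 360 = 288°

288°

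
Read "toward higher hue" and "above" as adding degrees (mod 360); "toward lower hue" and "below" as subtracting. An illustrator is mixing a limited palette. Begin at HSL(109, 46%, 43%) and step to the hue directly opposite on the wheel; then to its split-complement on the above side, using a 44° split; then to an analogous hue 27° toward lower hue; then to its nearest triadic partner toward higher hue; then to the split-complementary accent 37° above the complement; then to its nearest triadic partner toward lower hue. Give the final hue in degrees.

+180° (complement): 109 + 180 = 289°
+224° (split-comp 44° ↑): 289 + 224 = 513 → 513 − 360 = 153°
−27° (analog 27° ↓): 153 − 27 = 126°
+120° (triadic ↑): 126 + 120 = 246°
+217° (split-comp 37° ↑): 246 + 217 = 463 → 463 − 360 = 103°
−120° (triadic ↓): 103 − 120 = -17 → -17 + 360 = 343°

343°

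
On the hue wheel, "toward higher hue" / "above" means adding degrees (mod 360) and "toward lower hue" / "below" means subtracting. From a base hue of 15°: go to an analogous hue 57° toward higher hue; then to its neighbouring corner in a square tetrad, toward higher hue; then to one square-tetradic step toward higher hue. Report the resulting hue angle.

252°

analog 57° ↑ +57°: 15 + 57 = 72°
square ↑ +90°: 72 + 90 = 162°
square ↑ +90°: 162 + 90 = 252°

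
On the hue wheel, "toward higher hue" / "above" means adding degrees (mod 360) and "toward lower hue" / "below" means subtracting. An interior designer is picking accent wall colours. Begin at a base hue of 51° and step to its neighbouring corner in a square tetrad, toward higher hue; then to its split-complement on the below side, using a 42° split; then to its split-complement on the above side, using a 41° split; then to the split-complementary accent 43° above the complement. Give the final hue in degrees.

3°

+90° (square ↑): 51 + 90 = 141°
+138° (split-comp 42° ↓): 141 + 138 = 279°
+221° (split-comp 41° ↑): 279 + 221 = 500 → 500 − 360 = 140°
+223° (split-comp 43° ↑): 140 + 223 = 363 → 363 − 360 = 3°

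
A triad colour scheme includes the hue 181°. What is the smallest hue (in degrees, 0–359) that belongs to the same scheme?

61°

A triad places three hues 120° apart.
The full set through 181° is {61°, 181°, 301°}.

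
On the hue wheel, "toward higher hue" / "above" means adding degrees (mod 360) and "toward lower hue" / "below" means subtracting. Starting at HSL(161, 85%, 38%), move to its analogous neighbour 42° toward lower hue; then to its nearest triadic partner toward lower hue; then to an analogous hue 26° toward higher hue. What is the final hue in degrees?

−42° (analog 42° ↓): 161 − 42 = 119°
−120° (triadic ↓): 119 − 120 = -1 → -1 + 360 = 359°
+26° (analog 26° ↑): 359 + 26 = 385 → 385 − 360 = 25°

25°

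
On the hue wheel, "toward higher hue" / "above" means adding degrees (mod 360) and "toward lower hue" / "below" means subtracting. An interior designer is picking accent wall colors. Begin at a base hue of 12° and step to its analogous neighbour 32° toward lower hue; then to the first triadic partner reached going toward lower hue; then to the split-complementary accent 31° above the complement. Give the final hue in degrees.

12 − 32 = -20 → -20 + 360 = 340°   (analog 32° ↓)
340 − 120 = 220°   (triadic ↓)
220 + 211 = 431 → 431 − 360 = 71°   (split-comp 31° ↑)

71°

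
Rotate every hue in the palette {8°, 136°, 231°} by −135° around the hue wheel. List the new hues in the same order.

8 − 135 = -127 → -127 + 360 = 233°
136 − 135 = 1°
231 − 135 = 96°

233°, 1°, 96°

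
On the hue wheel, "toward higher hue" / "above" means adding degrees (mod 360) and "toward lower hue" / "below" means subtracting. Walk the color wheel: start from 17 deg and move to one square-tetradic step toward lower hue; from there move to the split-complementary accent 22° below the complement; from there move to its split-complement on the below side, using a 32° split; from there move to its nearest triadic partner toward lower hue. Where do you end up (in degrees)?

17 − 90 = -73 → -73 + 360 = 287°   (square ↓)
287 + 158 = 445 → 445 − 360 = 85°   (split-comp 22° ↓)
85 + 148 = 233°   (split-comp 32° ↓)
233 − 120 = 113°   (triadic ↓)

113°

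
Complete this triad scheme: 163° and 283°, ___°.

A triad places three hues 120° apart.
The full set through 163° is {43°, 163°, 283°}.
Given {163°, 283°}, the missing hue is 43°.

43°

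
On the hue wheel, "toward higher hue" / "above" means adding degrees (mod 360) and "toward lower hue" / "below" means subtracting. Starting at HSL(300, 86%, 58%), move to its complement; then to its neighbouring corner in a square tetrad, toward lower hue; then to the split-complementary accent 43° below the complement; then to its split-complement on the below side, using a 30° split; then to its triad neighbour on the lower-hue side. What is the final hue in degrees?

complement +180°: 300 + 180 = 480 → 480 − 360 = 120°
square ↓ −90°: 120 − 90 = 30°
split-comp 43° ↓ +137°: 30 + 137 = 167°
split-comp 30° ↓ +150°: 167 + 150 = 317°
triadic ↓ −120°: 317 − 120 = 197°

197°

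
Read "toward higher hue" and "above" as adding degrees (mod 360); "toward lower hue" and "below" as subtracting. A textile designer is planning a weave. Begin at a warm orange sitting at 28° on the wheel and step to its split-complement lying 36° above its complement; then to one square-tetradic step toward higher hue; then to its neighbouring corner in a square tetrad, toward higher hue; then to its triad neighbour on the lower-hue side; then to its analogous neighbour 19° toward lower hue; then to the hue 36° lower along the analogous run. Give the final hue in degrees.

split-comp 36° ↑ +216°: 28 + 216 = 244°
square ↑ +90°: 244 + 90 = 334°
square ↑ +90°: 334 + 90 = 424 → 424 − 360 = 64°
triadic ↓ −120°: 64 − 120 = -56 → -56 + 360 = 304°
analog 19° ↓ −19°: 304 − 19 = 285°
analog 36° ↓ −36°: 285 − 36 = 249°

249°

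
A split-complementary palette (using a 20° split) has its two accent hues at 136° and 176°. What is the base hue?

336°

The accents sit 20° either side of the complement, so the complement is their short-arc midpoint on the wheel.
Short-arc midpoint of 136° and 176°: 156°.
Base is 180° from the complement: 156 − 180 = -24 → -24 + 360 = 336°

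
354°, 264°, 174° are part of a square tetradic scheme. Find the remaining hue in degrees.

A square tetradic scheme places four hues every 90°.
The full set through 174° is {84°, 174°, 264°, 354°}.
Given {174°, 264°, 354°}, the missing hue is 84°.

84°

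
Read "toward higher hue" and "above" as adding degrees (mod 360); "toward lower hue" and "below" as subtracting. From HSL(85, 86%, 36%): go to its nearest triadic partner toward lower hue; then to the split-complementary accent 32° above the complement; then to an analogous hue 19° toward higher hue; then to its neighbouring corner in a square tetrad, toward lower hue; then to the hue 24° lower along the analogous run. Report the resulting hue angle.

triadic ↓ −120°: 85 − 120 = -35 → -35 + 360 = 325°
split-comp 32° ↑ +212°: 325 + 212 = 537 → 537 − 360 = 177°
analog 19° ↑ +19°: 177 + 19 = 196°
square ↓ −90°: 196 − 90 = 106°
analog 24° ↓ −24°: 106 − 24 = 82°

82°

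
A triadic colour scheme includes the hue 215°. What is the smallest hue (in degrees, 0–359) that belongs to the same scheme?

95°

A triad places three hues 120° apart.
The full set through 215° is {95°, 215°, 335°}.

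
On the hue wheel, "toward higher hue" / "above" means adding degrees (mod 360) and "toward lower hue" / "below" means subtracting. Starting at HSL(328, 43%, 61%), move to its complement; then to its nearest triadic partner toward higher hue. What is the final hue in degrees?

268°

complement +180°: 328 + 180 = 508 → 508 − 360 = 148°
triadic ↑ +120°: 148 + 120 = 268°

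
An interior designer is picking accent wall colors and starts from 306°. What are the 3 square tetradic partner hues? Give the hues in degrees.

36°, 126° and 216°

306 + 90 = 396 → 396 − 360 = 36°
306 + 180 = 486 → 486 − 360 = 126°
306 + 270 = 576 → 576 − 360 = 216°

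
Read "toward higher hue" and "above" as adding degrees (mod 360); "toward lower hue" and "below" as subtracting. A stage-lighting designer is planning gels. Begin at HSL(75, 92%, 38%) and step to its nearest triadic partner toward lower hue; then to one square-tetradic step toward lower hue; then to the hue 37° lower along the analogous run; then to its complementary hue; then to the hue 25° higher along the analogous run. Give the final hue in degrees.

33°

75 − 120 = -45 → -45 + 360 = 315°   (triadic ↓)
315 − 90 = 225°   (square ↓)
225 − 37 = 188°   (analog 37° ↓)
188 + 180 = 368 → 368 − 360 = 8°   (complement)
8 + 25 = 33°   (analog 25° ↑)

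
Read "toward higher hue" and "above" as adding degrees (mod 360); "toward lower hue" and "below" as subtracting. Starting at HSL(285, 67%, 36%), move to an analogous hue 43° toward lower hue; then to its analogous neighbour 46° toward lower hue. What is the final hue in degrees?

196°

285 − 43 = 242°   (analog 43° ↓)
242 − 46 = 196°   (analog 46° ↓)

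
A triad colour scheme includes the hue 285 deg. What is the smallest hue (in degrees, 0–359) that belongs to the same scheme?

A triad places three hues 120° apart.
The full set through 285° is {45°, 165°, 285°}.

45°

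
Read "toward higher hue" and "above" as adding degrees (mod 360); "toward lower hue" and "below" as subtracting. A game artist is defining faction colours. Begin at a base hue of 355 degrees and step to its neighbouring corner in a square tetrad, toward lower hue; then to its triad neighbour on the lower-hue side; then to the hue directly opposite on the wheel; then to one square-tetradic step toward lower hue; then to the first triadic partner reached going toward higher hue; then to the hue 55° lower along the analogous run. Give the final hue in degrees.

355 − 90 = 265°   (square ↓)
265 − 120 = 145°   (triadic ↓)
145 + 180 = 325°   (complement)
325 − 90 = 235°   (square ↓)
235 + 120 = 355°   (triadic ↑)
355 − 55 = 300°   (analog 55° ↓)

300°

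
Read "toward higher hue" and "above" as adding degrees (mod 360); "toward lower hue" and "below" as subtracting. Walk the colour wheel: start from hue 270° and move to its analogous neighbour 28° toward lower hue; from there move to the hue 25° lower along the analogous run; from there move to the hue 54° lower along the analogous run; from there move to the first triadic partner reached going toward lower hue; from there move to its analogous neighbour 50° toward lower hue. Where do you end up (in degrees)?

353°

−28° (analog 28° ↓): 270 − 28 = 242°
−25° (analog 25° ↓): 242 − 25 = 217°
−54° (analog 54° ↓): 217 − 54 = 163°
−120° (triadic ↓): 163 − 120 = 43°
−50° (analog 50° ↓): 43 − 50 = -7 → -7 + 360 = 353°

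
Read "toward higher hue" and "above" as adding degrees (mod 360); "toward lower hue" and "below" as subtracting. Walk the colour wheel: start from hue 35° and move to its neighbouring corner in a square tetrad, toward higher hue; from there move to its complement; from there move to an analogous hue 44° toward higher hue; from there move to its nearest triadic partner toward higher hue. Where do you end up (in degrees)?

+90° (square ↑): 35 + 90 = 125°
+180° (complement): 125 + 180 = 305°
+44° (analog 44° ↑): 305 + 44 = 349°
+120° (triadic ↑): 349 + 120 = 469 → 469 − 360 = 109°

109°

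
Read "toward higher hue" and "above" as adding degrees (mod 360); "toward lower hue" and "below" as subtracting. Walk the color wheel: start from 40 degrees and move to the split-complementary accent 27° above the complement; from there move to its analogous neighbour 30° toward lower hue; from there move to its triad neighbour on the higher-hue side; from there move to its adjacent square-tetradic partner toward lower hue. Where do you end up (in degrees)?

split-comp 27° ↑ +207°: 40 + 207 = 247°
analog 30° ↓ −30°: 247 − 30 = 217°
triadic ↑ +120°: 217 + 120 = 337°
square ↓ −90°: 337 − 90 = 247°

247°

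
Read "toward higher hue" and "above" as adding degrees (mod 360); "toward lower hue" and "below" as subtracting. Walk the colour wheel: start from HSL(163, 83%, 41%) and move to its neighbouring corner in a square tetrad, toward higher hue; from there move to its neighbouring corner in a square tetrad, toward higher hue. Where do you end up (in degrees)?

343°

+90° (square ↑): 163 + 90 = 253°
+90° (square ↑): 253 + 90 = 343°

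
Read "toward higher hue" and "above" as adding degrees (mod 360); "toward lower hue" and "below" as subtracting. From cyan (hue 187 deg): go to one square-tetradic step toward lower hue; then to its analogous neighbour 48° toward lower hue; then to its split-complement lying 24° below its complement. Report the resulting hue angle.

205°

187 − 90 = 97°   (square ↓)
97 − 48 = 49°   (analog 48° ↓)
49 + 156 = 205°   (split-comp 24° ↓)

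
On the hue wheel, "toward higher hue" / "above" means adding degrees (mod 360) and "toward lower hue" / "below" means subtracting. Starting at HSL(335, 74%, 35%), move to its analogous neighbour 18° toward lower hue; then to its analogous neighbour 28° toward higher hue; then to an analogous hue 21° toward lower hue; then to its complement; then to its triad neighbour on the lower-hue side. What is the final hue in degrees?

analog 18° ↓ −18°: 335 − 18 = 317°
analog 28° ↑ +28°: 317 + 28 = 345°
analog 21° ↓ −21°: 345 − 21 = 324°
complement +180°: 324 + 180 = 504 → 504 − 360 = 144°
triadic ↓ −120°: 144 − 120 = 24°

24°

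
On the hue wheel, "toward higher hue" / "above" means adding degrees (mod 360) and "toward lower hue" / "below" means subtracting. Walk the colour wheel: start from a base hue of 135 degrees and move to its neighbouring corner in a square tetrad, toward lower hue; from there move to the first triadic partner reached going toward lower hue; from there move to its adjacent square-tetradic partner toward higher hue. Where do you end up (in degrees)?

−90° (square ↓): 135 − 90 = 45°
−120° (triadic ↓): 45 − 120 = -75 → -75 + 360 = 285°
+90° (square ↑): 285 + 90 = 375 → 375 − 360 = 15°

15°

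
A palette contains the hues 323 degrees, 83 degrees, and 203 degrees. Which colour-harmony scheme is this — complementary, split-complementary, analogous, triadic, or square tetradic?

Sort the hues: 83°, 203°, 323°.
Successive gaps around the wheel: 120°, 120°, 120°.
Three hues equally spaced 120° apart form a triad.

triadic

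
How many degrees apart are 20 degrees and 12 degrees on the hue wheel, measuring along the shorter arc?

8°

|20 − 12| = 8.
8 ≤ 180, so the shorter arc is 8°.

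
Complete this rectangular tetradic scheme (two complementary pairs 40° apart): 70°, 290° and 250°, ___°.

110°

A rectangular tetradic uses two complementary pairs 40° apart: offsets 0°, 40°, 180°, 220°.
Among {70°, 250°, 290°}, 70° and 250° are a 180° pair.
The remaining hue 290° needs its own complement: 290 + 180 = 470 → 470 − 360 = 110°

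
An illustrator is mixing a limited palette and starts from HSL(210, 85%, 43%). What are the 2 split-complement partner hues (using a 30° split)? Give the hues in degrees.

Complement of 210°: 210 + 180 = 390 → 390 − 360 = 30°
30 − 30 = 0°
30 + 30 = 60°

0° and 60°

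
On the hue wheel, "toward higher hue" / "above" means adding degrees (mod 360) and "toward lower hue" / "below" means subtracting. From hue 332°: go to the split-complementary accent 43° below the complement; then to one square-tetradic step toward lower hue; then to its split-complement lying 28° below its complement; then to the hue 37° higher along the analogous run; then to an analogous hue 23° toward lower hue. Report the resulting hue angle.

185°

+137° (split-comp 43° ↓): 332 + 137 = 469 → 469 − 360 = 109°
−90° (square ↓): 109 − 90 = 19°
+152° (split-comp 28° ↓): 19 + 152 = 171°
+37° (analog 37° ↑): 171 + 37 = 208°
−23° (analog 23° ↓): 208 − 23 = 185°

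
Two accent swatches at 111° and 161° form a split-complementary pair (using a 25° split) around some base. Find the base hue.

The accents sit 25° either side of the complement, so the complement is their short-arc midpoint on the wheel.
Short-arc midpoint of 111° and 161°: 136°.
Base is 180° from the complement: 136 − 180 = -44 → -44 + 360 = 316°

316°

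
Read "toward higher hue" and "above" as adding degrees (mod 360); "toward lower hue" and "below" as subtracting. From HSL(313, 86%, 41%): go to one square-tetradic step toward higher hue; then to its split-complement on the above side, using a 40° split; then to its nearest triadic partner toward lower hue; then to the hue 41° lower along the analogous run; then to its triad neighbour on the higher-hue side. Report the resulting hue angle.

square ↑ +90°: 313 + 90 = 403 → 403 − 360 = 43°
split-comp 40° ↑ +220°: 43 + 220 = 263°
triadic ↓ −120°: 263 − 120 = 143°
analog 41° ↓ −41°: 143 − 41 = 102°
triadic ↑ +120°: 102 + 120 = 222°

222°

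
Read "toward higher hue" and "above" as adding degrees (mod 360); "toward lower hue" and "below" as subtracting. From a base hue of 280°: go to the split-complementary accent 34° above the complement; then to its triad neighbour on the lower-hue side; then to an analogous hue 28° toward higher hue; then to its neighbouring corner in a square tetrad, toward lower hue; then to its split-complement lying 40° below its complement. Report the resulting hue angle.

92°

280 + 214 = 494 → 494 − 360 = 134°   (split-comp 34° ↑)
134 − 120 = 14°   (triadic ↓)
14 + 28 = 42°   (analog 28° ↑)
42 − 90 = -48 → -48 + 360 = 312°   (square ↓)
312 + 140 = 452 → 452 − 360 = 92°   (split-comp 40° ↓)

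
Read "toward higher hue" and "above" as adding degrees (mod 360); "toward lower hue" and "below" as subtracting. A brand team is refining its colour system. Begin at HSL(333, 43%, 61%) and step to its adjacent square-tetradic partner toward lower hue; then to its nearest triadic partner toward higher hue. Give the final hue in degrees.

−90° (square ↓): 333 − 90 = 243°
+120° (triadic ↑): 243 + 120 = 363 → 363 − 360 = 3°

3°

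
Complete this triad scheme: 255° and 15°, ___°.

A triad places three hues 120° apart.
The full set through 15° is {15°, 135°, 255°}.
Given {15°, 255°}, the missing hue is 135°.

135°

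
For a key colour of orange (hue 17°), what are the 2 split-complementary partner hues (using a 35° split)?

162° and 232°

Complement of 17°: 17 + 180 = 197°
197 − 35 = 162°
197 + 35 = 232°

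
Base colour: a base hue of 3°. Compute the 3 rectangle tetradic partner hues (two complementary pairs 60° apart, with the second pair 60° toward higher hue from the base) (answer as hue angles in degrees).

63°, 183°, and 243°

3 + 60 = 63°
3 + 180 = 183°
3 + 240 = 243°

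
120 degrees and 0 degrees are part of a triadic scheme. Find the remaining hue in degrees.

A triad places three hues 120° apart.
The full set through 0° is {0°, 120°, 240°}.
Given {0°, 120°}, the missing hue is 240°.

240°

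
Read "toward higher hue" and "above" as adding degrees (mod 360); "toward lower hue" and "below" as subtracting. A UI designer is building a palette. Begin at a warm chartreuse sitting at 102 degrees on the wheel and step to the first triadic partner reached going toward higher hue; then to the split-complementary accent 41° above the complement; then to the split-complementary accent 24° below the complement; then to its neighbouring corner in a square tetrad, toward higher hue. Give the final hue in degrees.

329°

+120° (triadic ↑): 102 + 120 = 222°
+221° (split-comp 41° ↑): 222 + 221 = 443 → 443 − 360 = 83°
+156° (split-comp 24° ↓): 83 + 156 = 239°
+90° (square ↑): 239 + 90 = 329°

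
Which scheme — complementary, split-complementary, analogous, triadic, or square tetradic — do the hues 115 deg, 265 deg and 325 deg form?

Sort the hues: 115°, 265°, 325°.
Successive gaps around the wheel: 150°, 60°, 150°.
Two 150° gaps and one 60° gap — a base hue opposite a pair of accents 30° either side of its complement — is the split-complementary pattern.

split-complementary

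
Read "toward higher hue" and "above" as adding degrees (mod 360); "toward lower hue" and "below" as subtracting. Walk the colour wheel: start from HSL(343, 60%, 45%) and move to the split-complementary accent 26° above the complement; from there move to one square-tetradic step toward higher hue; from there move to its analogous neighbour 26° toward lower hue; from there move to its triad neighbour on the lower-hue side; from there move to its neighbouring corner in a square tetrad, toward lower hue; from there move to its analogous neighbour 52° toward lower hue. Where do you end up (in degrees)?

split-comp 26° ↑ +206°: 343 + 206 = 549 → 549 − 360 = 189°
square ↑ +90°: 189 + 90 = 279°
analog 26° ↓ −26°: 279 − 26 = 253°
triadic ↓ −120°: 253 − 120 = 133°
square ↓ −90°: 133 − 90 = 43°
analog 52° ↓ −52°: 43 − 52 = -9 → -9 + 360 = 351°

351°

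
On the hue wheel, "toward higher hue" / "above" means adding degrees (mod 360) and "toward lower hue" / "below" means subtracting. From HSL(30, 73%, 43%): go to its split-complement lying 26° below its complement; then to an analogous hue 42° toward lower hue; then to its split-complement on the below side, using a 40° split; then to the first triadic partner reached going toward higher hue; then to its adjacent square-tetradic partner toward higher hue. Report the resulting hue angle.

30 + 154 = 184°   (split-comp 26° ↓)
184 − 42 = 142°   (analog 42° ↓)
142 + 140 = 282°   (split-comp 40° ↓)
282 + 120 = 402 → 402 − 360 = 42°   (triadic ↑)
42 + 90 = 132°   (square ↑)

132°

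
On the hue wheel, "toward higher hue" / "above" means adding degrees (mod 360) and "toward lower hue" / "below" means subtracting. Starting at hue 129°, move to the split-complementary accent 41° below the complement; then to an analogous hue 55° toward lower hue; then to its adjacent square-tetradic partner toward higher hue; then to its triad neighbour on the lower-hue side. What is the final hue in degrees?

129 + 139 = 268°   (split-comp 41° ↓)
268 − 55 = 213°   (analog 55° ↓)
213 + 90 = 303°   (square ↑)
303 − 120 = 183°   (triadic ↓)

183°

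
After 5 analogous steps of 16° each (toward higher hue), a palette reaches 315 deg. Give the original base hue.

235°

5 steps of 16° (toward higher hue) give a net shift of +80°.
Start = end − shift: 315 − 80 = 235°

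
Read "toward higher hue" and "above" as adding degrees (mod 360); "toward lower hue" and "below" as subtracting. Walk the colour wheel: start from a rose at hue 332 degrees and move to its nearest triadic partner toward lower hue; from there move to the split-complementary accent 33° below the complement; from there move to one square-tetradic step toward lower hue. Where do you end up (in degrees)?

269°

332 − 120 = 212°   (triadic ↓)
212 + 147 = 359°   (split-comp 33° ↓)
359 − 90 = 269°   (square ↓)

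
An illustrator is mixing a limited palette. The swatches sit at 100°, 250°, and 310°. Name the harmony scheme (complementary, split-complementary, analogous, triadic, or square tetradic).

Sort the hues: 100°, 250°, 310°.
Successive gaps around the wheel: 150°, 60°, 150°.
Two 150° gaps and one 60° gap — a base hue opposite a pair of accents 30° either side of its complement — is the split-complementary pattern.

split-complementary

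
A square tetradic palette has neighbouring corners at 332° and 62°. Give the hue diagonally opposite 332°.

A square tetradic scheme places four hues 90° apart; opposite corners are 180° apart.
332 + 180 = 512 → 512 − 360 = 152°

152°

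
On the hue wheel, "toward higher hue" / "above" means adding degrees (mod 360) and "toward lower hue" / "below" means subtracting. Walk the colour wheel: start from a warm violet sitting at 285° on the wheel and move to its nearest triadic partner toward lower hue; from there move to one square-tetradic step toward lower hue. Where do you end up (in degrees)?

75°

triadic ↓ −120°: 285 − 120 = 165°
square ↓ −90°: 165 − 90 = 75°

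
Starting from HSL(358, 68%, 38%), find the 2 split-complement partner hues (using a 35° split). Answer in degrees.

143° and 213°

Split-complementary hues sit 35° either side of the complement.
Complement of 358 degrees: 358 + 180 = 538 → 538 − 360 = 178°
178 − 35 = 143°
178 + 35 = 213°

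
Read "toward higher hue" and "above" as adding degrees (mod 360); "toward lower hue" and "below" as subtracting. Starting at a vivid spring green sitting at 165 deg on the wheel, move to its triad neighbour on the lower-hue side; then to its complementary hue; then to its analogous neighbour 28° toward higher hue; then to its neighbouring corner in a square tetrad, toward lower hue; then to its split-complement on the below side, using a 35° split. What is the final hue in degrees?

165 − 120 = 45°   (triadic ↓)
45 + 180 = 225°   (complement)
225 + 28 = 253°   (analog 28° ↑)
253 − 90 = 163°   (square ↓)
163 + 145 = 308°   (split-comp 35° ↓)

308°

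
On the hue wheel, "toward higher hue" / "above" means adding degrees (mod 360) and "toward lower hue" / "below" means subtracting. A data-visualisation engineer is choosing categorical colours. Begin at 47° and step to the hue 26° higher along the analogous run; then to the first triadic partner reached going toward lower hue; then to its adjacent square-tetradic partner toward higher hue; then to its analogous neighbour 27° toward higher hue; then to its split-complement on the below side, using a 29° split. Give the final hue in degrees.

47 + 26 = 73°   (analog 26° ↑)
73 − 120 = -47 → -47 + 360 = 313°   (triadic ↓)
313 + 90 = 403 → 403 − 360 = 43°   (square ↑)
43 + 27 = 70°   (analog 27° ↑)
70 + 151 = 221°   (split-comp 29° ↓)

221°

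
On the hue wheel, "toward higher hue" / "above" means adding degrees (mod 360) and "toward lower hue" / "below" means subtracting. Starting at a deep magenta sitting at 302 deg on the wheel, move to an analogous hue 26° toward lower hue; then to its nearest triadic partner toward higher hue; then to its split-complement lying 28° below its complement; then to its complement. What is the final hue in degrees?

analog 26° ↓ −26°: 302 − 26 = 276°
triadic ↑ +120°: 276 + 120 = 396 → 396 − 360 = 36°
split-comp 28° ↓ +152°: 36 + 152 = 188°
complement +180°: 188 + 180 = 368 → 368 − 360 = 8°

8°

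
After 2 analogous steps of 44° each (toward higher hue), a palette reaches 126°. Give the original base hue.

38°

2 steps of 44° (toward higher hue) give a net shift of +88°.
Start = end − shift: 126 − 88 = 38°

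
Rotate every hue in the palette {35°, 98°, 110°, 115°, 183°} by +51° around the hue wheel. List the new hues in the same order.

35 + 51 = 86°
98 + 51 = 149°
110 + 51 = 161°
115 + 51 = 166°
183 + 51 = 234°

86°, 149°, 161°, 166°, 234°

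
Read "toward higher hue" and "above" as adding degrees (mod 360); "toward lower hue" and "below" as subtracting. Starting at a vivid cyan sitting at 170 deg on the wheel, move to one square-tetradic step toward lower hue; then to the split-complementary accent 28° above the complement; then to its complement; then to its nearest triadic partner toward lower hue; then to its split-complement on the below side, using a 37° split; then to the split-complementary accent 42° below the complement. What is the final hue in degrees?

269°

−90° (square ↓): 170 − 90 = 80°
+208° (split-comp 28° ↑): 80 + 208 = 288°
+180° (complement): 288 + 180 = 468 → 468 − 360 = 108°
−120° (triadic ↓): 108 − 120 = -12 → -12 + 360 = 348°
+143° (split-comp 37° ↓): 348 + 143 = 491 → 491 − 360 = 131°
+138° (split-comp 42° ↓): 131 + 138 = 269°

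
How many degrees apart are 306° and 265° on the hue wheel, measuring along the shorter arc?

|306 − 265| = 41.
41 ≤ 180, so the shorter arc is 41°.

41°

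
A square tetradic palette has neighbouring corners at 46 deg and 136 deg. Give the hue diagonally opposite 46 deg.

A square tetradic scheme places four hues 90° apart; opposite corners are 180° apart.
46 + 180 = 226°

226°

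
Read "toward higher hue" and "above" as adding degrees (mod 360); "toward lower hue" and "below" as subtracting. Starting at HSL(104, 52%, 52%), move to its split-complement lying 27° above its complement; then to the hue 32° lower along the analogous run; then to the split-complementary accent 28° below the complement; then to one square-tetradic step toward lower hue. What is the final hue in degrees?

split-comp 27° ↑ +207°: 104 + 207 = 311°
analog 32° ↓ −32°: 311 − 32 = 279°
split-comp 28° ↓ +152°: 279 + 152 = 431 → 431 − 360 = 71°
square ↓ −90°: 71 − 90 = -19 → -19 + 360 = 341°

341°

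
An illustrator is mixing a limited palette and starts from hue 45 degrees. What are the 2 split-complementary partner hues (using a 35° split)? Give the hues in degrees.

190° and 260°

Split-complementary hues sit 35° either side of the complement.
Complement of 45 degrees: 45 + 180 = 225°
225 − 35 = 190°
225 + 35 = 260°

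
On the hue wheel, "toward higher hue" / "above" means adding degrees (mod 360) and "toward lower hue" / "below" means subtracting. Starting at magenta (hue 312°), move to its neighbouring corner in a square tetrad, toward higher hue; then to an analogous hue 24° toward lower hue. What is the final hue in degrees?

18°

+90° (square ↑): 312 + 90 = 402 → 402 − 360 = 42°
−24° (analog 24° ↓): 42 − 24 = 18°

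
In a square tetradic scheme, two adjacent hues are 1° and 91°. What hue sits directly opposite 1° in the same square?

181°

A square tetradic scheme places four hues 90° apart; opposite corners are 180° apart.
1 + 180 = 181°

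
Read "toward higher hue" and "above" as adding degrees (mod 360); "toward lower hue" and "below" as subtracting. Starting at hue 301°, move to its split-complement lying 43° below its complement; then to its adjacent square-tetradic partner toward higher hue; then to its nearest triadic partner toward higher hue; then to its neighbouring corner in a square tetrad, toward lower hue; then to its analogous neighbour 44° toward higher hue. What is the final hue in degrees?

242°

301 + 137 = 438 → 438 − 360 = 78°   (split-comp 43° ↓)
78 + 90 = 168°   (square ↑)
168 + 120 = 288°   (triadic ↑)
288 − 90 = 198°   (square ↓)
198 + 44 = 242°   (analog 44° ↑)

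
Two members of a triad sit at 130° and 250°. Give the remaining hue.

10°

A triad spaces three hues 120° apart.
The full set is {10°, 130°, 250°}.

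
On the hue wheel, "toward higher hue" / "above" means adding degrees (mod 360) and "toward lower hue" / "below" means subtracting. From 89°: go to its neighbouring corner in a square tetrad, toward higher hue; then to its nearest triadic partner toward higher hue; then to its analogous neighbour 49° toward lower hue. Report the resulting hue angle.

250°

+90° (square ↑): 89 + 90 = 179°
+120° (triadic ↑): 179 + 120 = 299°
−49° (analog 49° ↓): 299 − 49 = 250°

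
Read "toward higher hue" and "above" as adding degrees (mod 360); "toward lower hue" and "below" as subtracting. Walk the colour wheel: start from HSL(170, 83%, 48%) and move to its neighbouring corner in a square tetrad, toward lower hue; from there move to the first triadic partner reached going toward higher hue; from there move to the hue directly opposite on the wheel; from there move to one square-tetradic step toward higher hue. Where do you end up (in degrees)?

square ↓ −90°: 170 − 90 = 80°
triadic ↑ +120°: 80 + 120 = 200°
complement +180°: 200 + 180 = 380 → 380 − 360 = 20°
square ↑ +90°: 20 + 90 = 110°

110°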